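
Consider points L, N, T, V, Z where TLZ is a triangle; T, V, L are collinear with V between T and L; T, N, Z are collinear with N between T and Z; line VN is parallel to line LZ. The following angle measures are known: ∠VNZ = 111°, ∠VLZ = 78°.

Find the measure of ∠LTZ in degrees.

1. ∠TNV = 69°  [linear pair at N on TZ]
2. ∠TLZ = 78°  [V on ray LT]
3. ∠LZT = 69°  [VN∥LZ, corresponding at N]
4. ∠LTZ = 33°  [△TLZ]

∠LTZ = 33°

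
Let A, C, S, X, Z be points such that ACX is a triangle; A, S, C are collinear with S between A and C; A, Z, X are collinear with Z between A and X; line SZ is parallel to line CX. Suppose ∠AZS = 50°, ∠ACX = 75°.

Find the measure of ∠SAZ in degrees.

1. ∠AXC = 50°  [SZ∥CX, corresponding at Z]
2. ∠CAX = 55°  [△ACX]
3. ∠SAZ = 55°  [S on AC, Z on AX]

∠SAZ = 55°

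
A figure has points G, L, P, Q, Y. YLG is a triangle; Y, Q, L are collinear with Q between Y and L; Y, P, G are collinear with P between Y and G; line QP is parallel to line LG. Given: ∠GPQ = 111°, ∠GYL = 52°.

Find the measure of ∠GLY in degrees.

∠GLY = 59°

1. ∠QPY = 69°  [linear pair at P on YG]
2. ∠PYQ = 52°  [Q on YL, P on YG]
3. ∠PQY = 59°  [△YQP]
4. ∠GLY = 59°  [QP∥LG, corresponding at Q]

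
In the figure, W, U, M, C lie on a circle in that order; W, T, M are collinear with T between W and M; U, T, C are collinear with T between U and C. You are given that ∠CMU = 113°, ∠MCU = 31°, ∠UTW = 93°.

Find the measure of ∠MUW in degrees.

1. ∠CUM = 36°  [△UMC]
2. ∠MWU = 31°  [same arc UM]
3. ∠MTU = 87°  [linear pair at T on WM]
4. ∠UMW = 57°  [△UTM]
5. ∠MUW = 92°  [△WUM]

∠MUW = 92°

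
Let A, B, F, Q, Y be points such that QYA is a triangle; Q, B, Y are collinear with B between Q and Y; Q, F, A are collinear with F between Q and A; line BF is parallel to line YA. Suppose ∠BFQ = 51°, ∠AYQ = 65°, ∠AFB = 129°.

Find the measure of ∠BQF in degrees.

∠BQF = 64°

1. ∠QAY = 51°  [BF∥YA, corresponding at F]
2. ∠AQY = 64°  [△QYA]
3. ∠BQF = 64°  [B on QY, F on QA]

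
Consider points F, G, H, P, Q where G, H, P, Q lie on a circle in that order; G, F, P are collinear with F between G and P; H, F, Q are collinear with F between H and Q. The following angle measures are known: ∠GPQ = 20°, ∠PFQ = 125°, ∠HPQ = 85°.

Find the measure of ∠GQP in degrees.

1. ∠GHQ = 20°  [same arc GQ]
2. ∠GFQ = 55°  [linear pair at F on GP]
3. ∠HGQ = 95°  [cyclic GHPQ, opposite ∠G+∠P]
4. ∠GQH = 65°  [△GHQ]
5. ∠PGQ = 60°  [△GFQ]
6. ∠GQP = 100°  [△GPQ]

∠GQP = 100°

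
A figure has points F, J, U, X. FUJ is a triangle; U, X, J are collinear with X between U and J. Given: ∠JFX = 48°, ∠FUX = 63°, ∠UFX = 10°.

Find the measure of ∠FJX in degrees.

∠FJX = 59°

1. ∠FXU = 107°  [△FUX]
2. ∠FXJ = 73°  [linear pair at X on UJ]
3. ∠FJX = 59°  [△FXJ]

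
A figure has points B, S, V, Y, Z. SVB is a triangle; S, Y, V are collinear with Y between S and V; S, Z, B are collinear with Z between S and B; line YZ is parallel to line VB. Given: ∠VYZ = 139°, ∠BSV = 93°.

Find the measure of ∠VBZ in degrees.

∠VBZ = 46°

1. ∠SYZ = 41°  [linear pair at Y on SV]
2. ∠YSZ = 93°  [Y on SV, Z on SB]
3. ∠SZY = 46°  [△SYZ]
4. ∠BZY = 134°  [linear pair at Z on SB]
5. ∠VBZ = 46°  [YZ∥VB, co-interior at B–Z]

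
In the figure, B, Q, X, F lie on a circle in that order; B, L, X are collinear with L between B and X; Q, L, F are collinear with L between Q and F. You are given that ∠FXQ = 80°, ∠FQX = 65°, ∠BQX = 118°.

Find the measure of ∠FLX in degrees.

∠FLX = 92°

1. ∠QFX = 35°  [△QXF]
2. ∠FBX = 65°  [same arc XF]
3. ∠BFX = 62°  [cyclic BQXF, opposite ∠Q+∠F]
4. ∠BXF = 53°  [△BXF]
5. ∠FLX = 92°  [△XLF]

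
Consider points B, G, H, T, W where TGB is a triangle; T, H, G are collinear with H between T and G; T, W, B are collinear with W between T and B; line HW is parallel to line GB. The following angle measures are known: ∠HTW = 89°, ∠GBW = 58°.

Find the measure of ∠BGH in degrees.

1. ∠BTG = 89°  [H on TG, W on TB]
2. ∠GBT = 58°  [W on ray BT]
3. ∠BGT = 33°  [△TGB]
4. ∠BGH = 33°  [H on ray GT]

∠BGH = 33°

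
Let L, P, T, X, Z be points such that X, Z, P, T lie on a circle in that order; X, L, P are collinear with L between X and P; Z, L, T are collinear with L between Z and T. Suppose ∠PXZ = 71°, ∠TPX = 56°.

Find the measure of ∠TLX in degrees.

1. ∠PTZ = 71°  [same arc ZP]
2. ∠PLT = 53°  [△PLT]
3. ∠TLX = 127°  [linear pair at L on XP]

∠TLX = 127°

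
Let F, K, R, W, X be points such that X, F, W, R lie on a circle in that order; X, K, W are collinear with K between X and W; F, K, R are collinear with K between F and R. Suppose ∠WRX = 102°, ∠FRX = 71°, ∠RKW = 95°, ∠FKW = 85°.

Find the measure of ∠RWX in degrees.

1. ∠WFX = 78°  [cyclic XFWR, opposite ∠F+∠R]
2. ∠FWX = 71°  [same arc XF]
3. ∠FKX = 95°  [vertical angles at K]
4. ∠FXW = 31°  [△XFW]
5. ∠RFX = 54°  [△XKF]
6. ∠RWX = 54°  [same arc XR]

∠RWX = 54°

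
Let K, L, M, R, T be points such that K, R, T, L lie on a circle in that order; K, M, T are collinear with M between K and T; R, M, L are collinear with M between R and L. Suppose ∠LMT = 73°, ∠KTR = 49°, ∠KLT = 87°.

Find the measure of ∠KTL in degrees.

∠KTL = 69°

1. ∠KML = 107°  [linear pair at M on KT]
2. ∠KLR = 49°  [same arc KR]
3. ∠LKT = 24°  [△KML]
4. ∠KTL = 69°  [△KTL]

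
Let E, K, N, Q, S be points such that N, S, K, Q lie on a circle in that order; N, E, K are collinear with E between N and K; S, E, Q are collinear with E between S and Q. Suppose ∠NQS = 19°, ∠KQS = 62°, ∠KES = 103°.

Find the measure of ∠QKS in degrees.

1. ∠NKS = 19°  [same arc NS]
2. ∠KSQ = 58°  [△SEK]
3. ∠QKS = 60°  [△SKQ]

∠QKS = 60°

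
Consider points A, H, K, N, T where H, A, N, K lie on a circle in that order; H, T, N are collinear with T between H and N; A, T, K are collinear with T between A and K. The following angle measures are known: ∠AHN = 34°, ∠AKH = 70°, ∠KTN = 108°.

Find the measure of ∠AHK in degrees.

∠AHK = 72°

1. ∠ATH = 108°  [vertical angles at T]
2. ∠HAK = 38°  [△HTA]
3. ∠AHK = 72°  [△HAK]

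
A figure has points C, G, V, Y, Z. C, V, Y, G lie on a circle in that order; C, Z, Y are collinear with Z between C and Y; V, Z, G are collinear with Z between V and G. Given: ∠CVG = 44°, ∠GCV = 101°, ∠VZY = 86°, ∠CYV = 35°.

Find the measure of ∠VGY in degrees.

1. ∠GYV = 79°  [cyclic CVYG, opposite ∠C+∠Y]
2. ∠GVY = 59°  [△VZY]
3. ∠VGY = 42°  [△VYG]

∠VGY = 42°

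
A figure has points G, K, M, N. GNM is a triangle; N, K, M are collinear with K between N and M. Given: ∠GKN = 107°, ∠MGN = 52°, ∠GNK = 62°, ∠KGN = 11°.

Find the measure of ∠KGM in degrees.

∠KGM = 41°

1. ∠GKM = 73°  [linear pair at K on NM]
2. ∠GNM = 62°  [K on ray NM]
3. ∠GMN = 66°  [△GNM]
4. ∠GMK = 66°  [K on ray MN]
5. ∠KGM = 41°  [△GKM]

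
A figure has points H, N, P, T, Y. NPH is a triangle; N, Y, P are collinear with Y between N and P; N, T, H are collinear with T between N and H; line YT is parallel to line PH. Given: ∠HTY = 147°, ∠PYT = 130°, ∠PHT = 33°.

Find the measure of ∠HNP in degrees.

∠HNP = 97°

1. ∠NYT = 50°  [linear pair at Y on NP]
2. ∠NHP = 33°  [T on ray HN]
3. ∠HPN = 50°  [YT∥PH, corresponding at Y]
4. ∠HNP = 97°  [△NPH]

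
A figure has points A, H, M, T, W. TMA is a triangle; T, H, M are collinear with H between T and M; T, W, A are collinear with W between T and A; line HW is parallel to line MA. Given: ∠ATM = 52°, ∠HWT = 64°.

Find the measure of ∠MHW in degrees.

∠MHW = 116°

1. ∠HTW = 52°  [H on TM, W on TA]
2. ∠THW = 64°  [△THW]
3. ∠MHW = 116°  [linear pair at H on TM]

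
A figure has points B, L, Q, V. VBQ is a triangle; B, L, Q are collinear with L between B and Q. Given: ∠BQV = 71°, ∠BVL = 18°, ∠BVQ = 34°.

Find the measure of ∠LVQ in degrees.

1. ∠QBV = 75°  [△VBQ]
2. ∠LQV = 71°  [L on ray QB]
3. ∠LBV = 75°  [L on ray BQ]
4. ∠BLV = 87°  [△VBL]
5. ∠QLV = 93°  [linear pair at L on BQ]
6. ∠LVQ = 16°  [△VLQ]

∠LVQ = 16°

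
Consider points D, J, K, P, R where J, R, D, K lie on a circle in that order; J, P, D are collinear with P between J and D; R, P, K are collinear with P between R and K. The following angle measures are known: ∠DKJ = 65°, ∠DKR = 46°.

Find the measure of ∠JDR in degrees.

1. ∠DRJ = 115°  [cyclic JRDK, opposite ∠R+∠K]
2. ∠DJR = 46°  [same arc RD]
3. ∠JDR = 19°  [△JRD]

∠JDR = 19°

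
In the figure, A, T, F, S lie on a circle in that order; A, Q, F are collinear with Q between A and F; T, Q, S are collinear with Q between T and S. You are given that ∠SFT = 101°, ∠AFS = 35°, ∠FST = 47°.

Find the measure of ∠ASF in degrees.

1. ∠FTS = 32°  [△TFS]
2. ∠FAS = 32°  [same arc FS]
3. ∠ASF = 113°  [△AFS]

∠ASF = 113°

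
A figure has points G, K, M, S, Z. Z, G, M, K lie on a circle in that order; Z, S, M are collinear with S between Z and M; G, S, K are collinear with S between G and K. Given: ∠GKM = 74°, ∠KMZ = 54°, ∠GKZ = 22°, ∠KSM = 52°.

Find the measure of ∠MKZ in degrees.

1. ∠GZM = 74°  [same arc GM]
2. ∠GMZ = 22°  [same arc ZG]
3. ∠MGZ = 84°  [△ZGM]
4. ∠MKZ = 96°  [cyclic ZGMK, opposite ∠G+∠K]

∠MKZ = 96°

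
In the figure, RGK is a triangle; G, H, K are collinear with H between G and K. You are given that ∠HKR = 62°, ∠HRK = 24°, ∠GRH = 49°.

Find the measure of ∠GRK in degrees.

1. ∠KHR = 94°  [△RHK]
2. ∠GKR = 62°  [H on ray KG]
3. ∠GHR = 86°  [linear pair at H on GK]
4. ∠HGR = 45°  [△RGH]
5. ∠KGR = 45°  [H on ray GK]
6. ∠GRK = 73°  [△RGK]

∠GRK = 73°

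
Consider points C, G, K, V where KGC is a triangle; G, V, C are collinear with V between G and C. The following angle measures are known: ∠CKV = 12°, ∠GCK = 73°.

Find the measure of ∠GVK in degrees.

∠GVK = 85°

1. ∠KCV = 73°  [V on ray CG]
2. ∠CVK = 95°  [△KVC]
3. ∠GVK = 85°  [linear pair at V on GC]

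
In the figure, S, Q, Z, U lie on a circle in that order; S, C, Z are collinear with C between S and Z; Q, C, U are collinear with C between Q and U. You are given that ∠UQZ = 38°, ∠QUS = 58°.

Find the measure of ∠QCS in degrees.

∠QCS = 96°

1. ∠QZS = 58°  [same arc SQ]
2. ∠QCZ = 84°  [△QCZ]
3. ∠QCS = 96°  [linear pair at C on SZ]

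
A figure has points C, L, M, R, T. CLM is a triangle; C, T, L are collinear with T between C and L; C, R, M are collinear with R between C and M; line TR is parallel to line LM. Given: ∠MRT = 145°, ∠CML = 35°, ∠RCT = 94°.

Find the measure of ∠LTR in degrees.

∠LTR = 129°

1. ∠CRT = 35°  [linear pair at R on CM]
2. ∠CTR = 51°  [△CTR]
3. ∠LTR = 129°  [linear pair at T on CL]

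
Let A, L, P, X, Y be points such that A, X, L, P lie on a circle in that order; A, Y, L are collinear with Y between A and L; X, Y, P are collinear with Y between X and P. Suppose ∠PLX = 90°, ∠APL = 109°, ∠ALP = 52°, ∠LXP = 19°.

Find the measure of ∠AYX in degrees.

1. ∠LPX = 71°  [△XLP]
2. ∠AXP = 52°  [same arc AP]
3. ∠LAX = 71°  [same arc XL]
4. ∠AYX = 57°  [△AYX]

∠AYX = 57°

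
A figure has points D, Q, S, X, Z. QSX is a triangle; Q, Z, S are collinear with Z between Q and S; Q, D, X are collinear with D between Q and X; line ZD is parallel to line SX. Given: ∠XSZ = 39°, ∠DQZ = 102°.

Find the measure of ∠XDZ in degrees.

∠XDZ = 141°

1. ∠QSX = 39°  [Z on ray SQ]
2. ∠SQX = 102°  [Z on QS, D on QX]
3. ∠QXS = 39°  [△QSX]
4. ∠QDZ = 39°  [ZD∥SX, corresponding at D]
5. ∠XDZ = 141°  [linear pair at D on QX]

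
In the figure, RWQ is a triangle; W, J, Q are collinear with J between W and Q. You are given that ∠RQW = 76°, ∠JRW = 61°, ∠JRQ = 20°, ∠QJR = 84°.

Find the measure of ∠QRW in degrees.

∠QRW = 81°

1. ∠RJW = 96°  [linear pair at J on WQ]
2. ∠JWR = 23°  [△RWJ]
3. ∠QWR = 23°  [J on ray WQ]
4. ∠QRW = 81°  [△RWQ]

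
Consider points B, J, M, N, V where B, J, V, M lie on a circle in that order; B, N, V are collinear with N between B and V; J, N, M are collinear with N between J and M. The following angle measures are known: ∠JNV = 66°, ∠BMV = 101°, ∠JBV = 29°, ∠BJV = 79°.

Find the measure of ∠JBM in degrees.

∠JBM = 71°

1. ∠BNJ = 114°  [linear pair at N on BV]
2. ∠BVJ = 72°  [△BJV]
3. ∠BJM = 37°  [△BNJ]
4. ∠BMJ = 72°  [same arc BJ]
5. ∠JBM = 71°  [△BJM]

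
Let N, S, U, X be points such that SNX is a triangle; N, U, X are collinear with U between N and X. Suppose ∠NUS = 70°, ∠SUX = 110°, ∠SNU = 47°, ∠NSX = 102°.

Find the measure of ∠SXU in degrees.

1. ∠SNX = 47°  [U on ray NX]
2. ∠NXS = 31°  [△SNX]
3. ∠SXU = 31°  [U on ray XN]

∠SXU = 31°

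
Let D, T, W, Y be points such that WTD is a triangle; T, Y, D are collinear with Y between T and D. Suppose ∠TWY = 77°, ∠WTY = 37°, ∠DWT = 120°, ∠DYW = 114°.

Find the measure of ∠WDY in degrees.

1. ∠DTW = 37°  [Y on ray TD]
2. ∠TDW = 23°  [△WTD]
3. ∠WDY = 23°  [Y on ray DT]

∠WDY = 23°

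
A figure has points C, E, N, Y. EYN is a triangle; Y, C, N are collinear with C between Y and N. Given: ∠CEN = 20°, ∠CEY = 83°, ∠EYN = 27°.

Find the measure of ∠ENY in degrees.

∠ENY = 50°

1. ∠CYE = 27°  [C on ray YN]
2. ∠ECY = 70°  [△EYC]
3. ∠ECN = 110°  [linear pair at C on YN]
4. ∠CNE = 50°  [△ECN]
5. ∠ENY = 50°  [C on ray NY]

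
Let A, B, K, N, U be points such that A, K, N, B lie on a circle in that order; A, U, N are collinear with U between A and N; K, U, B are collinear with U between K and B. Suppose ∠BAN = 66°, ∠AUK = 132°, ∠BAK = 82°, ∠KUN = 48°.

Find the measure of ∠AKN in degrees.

1. ∠BKN = 66°  [same arc NB]
2. ∠BNK = 98°  [cyclic AKNB, opposite ∠A+∠N]
3. ∠ANK = 66°  [△KUN]
4. ∠KBN = 16°  [△KNB]
5. ∠KAN = 16°  [same arc KN]
6. ∠AKN = 98°  [△AKN]

∠AKN = 98°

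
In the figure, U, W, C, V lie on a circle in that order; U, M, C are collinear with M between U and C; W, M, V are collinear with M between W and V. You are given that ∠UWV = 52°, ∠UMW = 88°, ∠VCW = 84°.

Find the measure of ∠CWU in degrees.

1. ∠CUW = 40°  [△UMW]
2. ∠VUW = 96°  [cyclic UWCV, opposite ∠U+∠C]
3. ∠UVW = 32°  [△UWV]
4. ∠UCW = 32°  [same arc UW]
5. ∠CWU = 108°  [△UWC]

∠CWU = 108°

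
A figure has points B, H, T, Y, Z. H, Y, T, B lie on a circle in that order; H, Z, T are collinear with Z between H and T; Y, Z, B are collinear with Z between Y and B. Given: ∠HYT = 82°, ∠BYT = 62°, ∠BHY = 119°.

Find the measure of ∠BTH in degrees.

1. ∠HBT = 98°  [cyclic HYTB, opposite ∠Y+∠B]
2. ∠BHT = 62°  [same arc TB]
3. ∠BTH = 20°  [△HTB]

∠BTH = 20°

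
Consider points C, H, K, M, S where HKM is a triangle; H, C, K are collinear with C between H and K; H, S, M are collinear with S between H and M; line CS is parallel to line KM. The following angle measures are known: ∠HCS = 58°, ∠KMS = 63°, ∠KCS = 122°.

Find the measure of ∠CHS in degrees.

∠CHS = 59°

1. ∠HKM = 58°  [CS∥KM, corresponding at C]
2. ∠HMK = 63°  [S on ray MH]
3. ∠KHM = 59°  [△HKM]
4. ∠CHS = 59°  [C on HK, S on HM]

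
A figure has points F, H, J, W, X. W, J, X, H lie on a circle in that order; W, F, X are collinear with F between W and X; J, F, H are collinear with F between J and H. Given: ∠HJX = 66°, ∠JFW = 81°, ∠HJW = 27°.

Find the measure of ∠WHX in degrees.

1. ∠HWX = 66°  [same arc XH]
2. ∠HXW = 27°  [same arc WH]
3. ∠WHX = 87°  [△WXH]

∠WHX = 87°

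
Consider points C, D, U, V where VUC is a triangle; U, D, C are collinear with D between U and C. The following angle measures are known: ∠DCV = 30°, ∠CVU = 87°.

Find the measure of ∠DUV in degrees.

∠DUV = 63°

1. ∠UCV = 30°  [D on ray CU]
2. ∠CUV = 63°  [△VUC]
3. ∠DUV = 63°  [D on ray UC]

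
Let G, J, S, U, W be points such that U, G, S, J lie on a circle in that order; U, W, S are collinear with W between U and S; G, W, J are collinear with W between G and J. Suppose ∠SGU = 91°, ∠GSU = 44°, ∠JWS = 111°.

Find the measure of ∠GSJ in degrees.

∠GSJ = 68°

1. ∠GUS = 45°  [△UGS]
2. ∠GJU = 44°  [same arc UG]
3. ∠GWU = 111°  [vertical angles at W]
4. ∠JGU = 24°  [△UWG]
5. ∠GUJ = 112°  [△UGJ]
6. ∠GSJ = 68°  [cyclic UGSJ, opposite ∠U+∠S]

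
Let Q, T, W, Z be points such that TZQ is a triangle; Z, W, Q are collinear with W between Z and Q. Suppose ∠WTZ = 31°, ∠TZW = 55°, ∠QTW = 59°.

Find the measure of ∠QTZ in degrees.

1. ∠TWZ = 94°  [△TZW]
2. ∠QZT = 55°  [W on ray ZQ]
3. ∠QWT = 86°  [linear pair at W on ZQ]
4. ∠TQW = 35°  [△TWQ]
5. ∠TQZ = 35°  [W on ray QZ]
6. ∠QTZ = 90°  [△TZQ]

∠QTZ = 90°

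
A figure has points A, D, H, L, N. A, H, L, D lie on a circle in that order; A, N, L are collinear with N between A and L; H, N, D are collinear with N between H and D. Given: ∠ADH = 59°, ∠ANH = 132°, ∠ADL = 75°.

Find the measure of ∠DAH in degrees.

1. ∠ALH = 59°  [same arc AH]
2. ∠AHL = 105°  [cyclic AHLD, opposite ∠H+∠D]
3. ∠HAL = 16°  [△AHL]
4. ∠AHD = 32°  [△ANH]
5. ∠DAH = 89°  [△AHD]

∠DAH = 89°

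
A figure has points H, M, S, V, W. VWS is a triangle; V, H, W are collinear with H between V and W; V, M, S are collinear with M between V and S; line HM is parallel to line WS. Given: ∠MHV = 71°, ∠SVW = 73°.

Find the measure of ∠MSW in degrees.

∠MSW = 36°

1. ∠SWV = 71°  [HM∥WS, corresponding at H]
2. ∠VSW = 36°  [△VWS]
3. ∠MSW = 36°  [M on ray SV]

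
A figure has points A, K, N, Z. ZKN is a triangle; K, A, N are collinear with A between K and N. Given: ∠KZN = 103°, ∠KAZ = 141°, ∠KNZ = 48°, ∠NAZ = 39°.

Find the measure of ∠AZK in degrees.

∠AZK = 10°

1. ∠NKZ = 29°  [△ZKN]
2. ∠AKZ = 29°  [A on ray KN]
3. ∠AZK = 10°  [△ZKA]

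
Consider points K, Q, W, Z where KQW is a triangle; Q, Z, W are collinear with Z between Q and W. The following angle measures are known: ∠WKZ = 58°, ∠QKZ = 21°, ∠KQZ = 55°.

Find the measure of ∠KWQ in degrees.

∠KWQ = 46°

1. ∠KZQ = 104°  [△KQZ]
2. ∠KZW = 76°  [linear pair at Z on QW]
3. ∠KWZ = 46°  [△KZW]
4. ∠KWQ = 46°  [Z on ray WQ]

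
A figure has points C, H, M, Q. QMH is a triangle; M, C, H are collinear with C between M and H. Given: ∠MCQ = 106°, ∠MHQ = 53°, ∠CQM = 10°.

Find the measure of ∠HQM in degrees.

∠HQM = 63°

1. ∠CMQ = 64°  [△QMC]
2. ∠HMQ = 64°  [C on ray MH]
3. ∠HQM = 63°  [△QMH]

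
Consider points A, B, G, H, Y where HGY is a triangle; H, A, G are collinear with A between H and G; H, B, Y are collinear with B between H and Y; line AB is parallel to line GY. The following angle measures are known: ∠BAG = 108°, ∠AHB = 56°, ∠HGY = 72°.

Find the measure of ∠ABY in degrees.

1. ∠BAH = 72°  [linear pair at A on HG]
2. ∠ABH = 52°  [△HAB]
3. ∠ABY = 128°  [linear pair at B on HY]

∠ABY = 128°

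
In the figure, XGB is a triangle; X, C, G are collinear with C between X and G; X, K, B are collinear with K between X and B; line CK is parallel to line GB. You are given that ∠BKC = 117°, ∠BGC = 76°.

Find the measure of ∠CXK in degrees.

∠CXK = 41°

1. ∠CKX = 63°  [linear pair at K on XB]
2. ∠BGX = 76°  [C on ray GX]
3. ∠GBX = 63°  [CK∥GB, corresponding at K]
4. ∠BXG = 41°  [△XGB]
5. ∠CXK = 41°  [C on XG, K on XB]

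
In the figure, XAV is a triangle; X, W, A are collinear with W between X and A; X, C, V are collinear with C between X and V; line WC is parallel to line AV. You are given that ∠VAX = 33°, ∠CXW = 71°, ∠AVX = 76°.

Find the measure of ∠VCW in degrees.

∠VCW = 104°

1. ∠CWX = 33°  [WC∥AV, corresponding at W]
2. ∠WCX = 76°  [△XWC]
3. ∠VCW = 104°  [linear pair at C on XV]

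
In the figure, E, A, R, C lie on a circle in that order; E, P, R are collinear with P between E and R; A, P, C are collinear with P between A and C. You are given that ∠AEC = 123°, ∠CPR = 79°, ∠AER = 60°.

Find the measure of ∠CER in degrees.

1. ∠ARC = 57°  [cyclic EARC, opposite ∠E+∠R]
2. ∠ACR = 60°  [same arc AR]
3. ∠CAR = 63°  [△ARC]
4. ∠CER = 63°  [same arc RC]

∠CER = 63°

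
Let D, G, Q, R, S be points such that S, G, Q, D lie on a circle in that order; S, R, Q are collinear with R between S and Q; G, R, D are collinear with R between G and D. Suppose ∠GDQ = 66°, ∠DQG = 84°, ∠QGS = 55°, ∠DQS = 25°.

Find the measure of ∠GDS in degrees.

∠GDS = 59°

1. ∠DSG = 96°  [cyclic SGQD, opposite ∠S+∠Q]
2. ∠DGS = 25°  [same arc SD]
3. ∠GDS = 59°  [△SGD]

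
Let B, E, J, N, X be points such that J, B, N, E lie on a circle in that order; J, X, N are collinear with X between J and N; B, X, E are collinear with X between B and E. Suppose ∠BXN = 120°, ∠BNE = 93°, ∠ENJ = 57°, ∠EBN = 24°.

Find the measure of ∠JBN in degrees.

∠JBN = 81°

1. ∠BXJ = 60°  [linear pair at X on JN]
2. ∠BNJ = 36°  [△BXN]
3. ∠EBJ = 57°  [same arc JE]
4. ∠BJN = 63°  [△JXB]
5. ∠JBN = 81°  [△JBN]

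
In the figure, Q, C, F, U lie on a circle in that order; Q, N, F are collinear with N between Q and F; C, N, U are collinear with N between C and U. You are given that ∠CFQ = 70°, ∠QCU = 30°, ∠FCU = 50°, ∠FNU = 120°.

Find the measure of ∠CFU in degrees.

∠CFU = 100°

1. ∠CUQ = 70°  [same arc QC]
2. ∠CQU = 80°  [△QCU]
3. ∠CFU = 100°  [cyclic QCFU, opposite ∠Q+∠F]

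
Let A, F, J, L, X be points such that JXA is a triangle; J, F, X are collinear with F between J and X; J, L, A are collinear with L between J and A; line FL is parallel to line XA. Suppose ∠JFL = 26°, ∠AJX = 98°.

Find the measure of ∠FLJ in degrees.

1. ∠AXJ = 26°  [FL∥XA, corresponding at F]
2. ∠JAX = 56°  [△JXA]
3. ∠FLJ = 56°  [FL∥XA, corresponding at L]

∠FLJ = 56°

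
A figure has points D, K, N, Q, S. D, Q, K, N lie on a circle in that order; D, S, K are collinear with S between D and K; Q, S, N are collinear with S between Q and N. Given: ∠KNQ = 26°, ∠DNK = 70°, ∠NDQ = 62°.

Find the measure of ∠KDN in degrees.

1. ∠NKQ = 118°  [cyclic DQKN, opposite ∠D+∠K]
2. ∠KQN = 36°  [△QKN]
3. ∠KDN = 36°  [same arc KN]

∠KDN = 36°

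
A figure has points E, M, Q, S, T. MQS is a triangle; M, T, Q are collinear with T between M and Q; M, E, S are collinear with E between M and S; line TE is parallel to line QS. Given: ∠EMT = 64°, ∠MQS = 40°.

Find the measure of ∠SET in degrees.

∠SET = 104°

1. ∠QMS = 64°  [T on MQ, E on MS]
2. ∠MSQ = 76°  [△MQS]
3. ∠MET = 76°  [TE∥QS, corresponding at E]
4. ∠SET = 104°  [linear pair at E on MS]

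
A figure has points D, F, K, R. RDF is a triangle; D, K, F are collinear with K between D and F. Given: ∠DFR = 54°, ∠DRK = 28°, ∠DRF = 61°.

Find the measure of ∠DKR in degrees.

∠DKR = 87°

1. ∠FDR = 65°  [△RDF]
2. ∠KDR = 65°  [K on ray DF]
3. ∠DKR = 87°  [△RDK]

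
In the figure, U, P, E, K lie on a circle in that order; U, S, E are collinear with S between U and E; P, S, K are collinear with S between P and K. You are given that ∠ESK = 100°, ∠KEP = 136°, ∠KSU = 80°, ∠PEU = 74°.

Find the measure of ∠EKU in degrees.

∠EKU = 92°

1. ∠KUP = 44°  [cyclic UPEK, opposite ∠U+∠E]
2. ∠PKU = 74°  [same arc UP]
3. ∠KPU = 62°  [△UPK]
4. ∠EUK = 26°  [△USK]
5. ∠KEU = 62°  [same arc UK]
6. ∠EKU = 92°  [△UEK]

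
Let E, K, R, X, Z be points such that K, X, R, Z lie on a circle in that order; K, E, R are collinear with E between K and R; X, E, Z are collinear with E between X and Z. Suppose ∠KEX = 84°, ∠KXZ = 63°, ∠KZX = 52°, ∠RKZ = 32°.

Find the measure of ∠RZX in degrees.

1. ∠REZ = 84°  [vertical angles at E]
2. ∠KRZ = 63°  [same arc KZ]
3. ∠RZX = 33°  [△REZ]

∠RZX = 33°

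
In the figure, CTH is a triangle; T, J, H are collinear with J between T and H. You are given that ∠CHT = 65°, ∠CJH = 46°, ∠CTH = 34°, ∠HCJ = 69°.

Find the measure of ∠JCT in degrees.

1. ∠CJT = 134°  [linear pair at J on TH]
2. ∠CTJ = 34°  [J on ray TH]
3. ∠JCT = 12°  [△CTJ]

∠JCT = 12°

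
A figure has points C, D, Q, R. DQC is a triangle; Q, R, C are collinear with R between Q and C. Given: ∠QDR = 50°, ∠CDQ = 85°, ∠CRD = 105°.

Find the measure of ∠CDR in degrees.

1. ∠DRQ = 75°  [linear pair at R on QC]
2. ∠DQR = 55°  [△DQR]
3. ∠CQD = 55°  [R on ray QC]
4. ∠DCQ = 40°  [△DQC]
5. ∠DCR = 40°  [R on ray CQ]
6. ∠CDR = 35°  [△DRC]

∠CDR = 35°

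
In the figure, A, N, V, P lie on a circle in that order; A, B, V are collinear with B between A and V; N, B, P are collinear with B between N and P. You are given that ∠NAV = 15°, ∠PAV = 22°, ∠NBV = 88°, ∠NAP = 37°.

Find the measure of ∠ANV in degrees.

∠ANV = 95°

1. ∠PNV = 22°  [same arc VP]
2. ∠AVN = 70°  [△NBV]
3. ∠ANV = 95°  [△ANV]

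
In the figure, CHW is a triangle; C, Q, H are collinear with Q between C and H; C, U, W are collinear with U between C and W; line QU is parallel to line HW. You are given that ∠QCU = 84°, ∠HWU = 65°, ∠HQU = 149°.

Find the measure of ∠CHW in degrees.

∠CHW = 31°

1. ∠HCW = 84°  [Q on CH, U on CW]
2. ∠CWH = 65°  [U on ray WC]
3. ∠CHW = 31°  [△CHW]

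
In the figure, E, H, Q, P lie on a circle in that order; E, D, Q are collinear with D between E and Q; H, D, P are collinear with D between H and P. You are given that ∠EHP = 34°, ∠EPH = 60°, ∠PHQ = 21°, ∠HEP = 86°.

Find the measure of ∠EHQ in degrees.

1. ∠EQP = 34°  [same arc EP]
2. ∠PEQ = 21°  [same arc QP]
3. ∠EPQ = 125°  [△EQP]
4. ∠EHQ = 55°  [cyclic EHQP, opposite ∠H+∠P]

∠EHQ = 55°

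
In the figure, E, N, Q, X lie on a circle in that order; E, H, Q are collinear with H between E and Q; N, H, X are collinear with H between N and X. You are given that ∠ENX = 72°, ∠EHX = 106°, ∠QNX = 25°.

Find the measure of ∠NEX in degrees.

∠NEX = 59°

1. ∠QEX = 25°  [same arc QX]
2. ∠EXN = 49°  [△EHX]
3. ∠NEX = 59°  [△ENX]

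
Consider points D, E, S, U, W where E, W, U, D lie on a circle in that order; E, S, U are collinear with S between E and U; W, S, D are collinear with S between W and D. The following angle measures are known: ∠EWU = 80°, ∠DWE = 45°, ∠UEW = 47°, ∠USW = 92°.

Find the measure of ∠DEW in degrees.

∠DEW = 82°

1. ∠EUW = 53°  [△EWU]
2. ∠EDW = 53°  [same arc EW]
3. ∠DEW = 82°  [△EWD]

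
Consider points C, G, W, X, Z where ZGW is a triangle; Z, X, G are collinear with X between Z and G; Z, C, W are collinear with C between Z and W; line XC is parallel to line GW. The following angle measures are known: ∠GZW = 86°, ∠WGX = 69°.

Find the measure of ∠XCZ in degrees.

1. ∠WGZ = 69°  [X on ray GZ]
2. ∠GWZ = 25°  [△ZGW]
3. ∠XCZ = 25°  [XC∥GW, corresponding at C]

∠XCZ = 25°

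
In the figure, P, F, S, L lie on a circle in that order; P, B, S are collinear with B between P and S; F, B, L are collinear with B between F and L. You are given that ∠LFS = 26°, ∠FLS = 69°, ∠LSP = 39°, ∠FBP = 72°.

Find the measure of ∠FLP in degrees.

1. ∠FSL = 85°  [△FSL]
2. ∠LFP = 39°  [same arc PL]
3. ∠FPL = 95°  [cyclic PFSL, opposite ∠P+∠S]
4. ∠FLP = 46°  [△PFL]

∠FLP = 46°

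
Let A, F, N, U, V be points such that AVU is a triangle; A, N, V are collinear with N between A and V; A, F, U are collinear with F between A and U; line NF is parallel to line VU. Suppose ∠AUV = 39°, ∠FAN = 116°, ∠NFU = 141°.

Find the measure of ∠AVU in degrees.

1. ∠AFN = 39°  [NF∥VU, corresponding at F]
2. ∠ANF = 25°  [△ANF]
3. ∠AVU = 25°  [NF∥VU, corresponding at N]

∠AVU = 25°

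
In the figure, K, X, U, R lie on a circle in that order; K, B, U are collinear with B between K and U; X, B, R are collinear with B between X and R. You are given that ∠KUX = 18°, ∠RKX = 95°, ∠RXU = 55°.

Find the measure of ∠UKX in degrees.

1. ∠KRX = 18°  [same arc KX]
2. ∠UBX = 107°  [△XBU]
3. ∠KXR = 67°  [△KXR]
4. ∠KBX = 73°  [linear pair at B on KU]
5. ∠UKX = 40°  [△KBX]

∠UKX = 40°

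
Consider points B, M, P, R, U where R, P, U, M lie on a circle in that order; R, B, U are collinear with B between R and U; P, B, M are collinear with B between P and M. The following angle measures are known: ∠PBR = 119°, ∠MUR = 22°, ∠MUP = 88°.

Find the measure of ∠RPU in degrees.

∠RPU = 75°

1. ∠MBU = 119°  [vertical angles at B]
2. ∠PBU = 61°  [linear pair at B on RU]
3. ∠MPR = 22°  [same arc RM]
4. ∠PMU = 39°  [△UBM]
5. ∠MPU = 53°  [△PUM]
6. ∠PUR = 66°  [△PBU]
7. ∠PRU = 39°  [△RBP]
8. ∠RPU = 75°  [△RPU]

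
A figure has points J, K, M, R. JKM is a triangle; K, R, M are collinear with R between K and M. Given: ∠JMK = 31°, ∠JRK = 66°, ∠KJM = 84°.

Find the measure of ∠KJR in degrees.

1. ∠JKM = 65°  [△JKM]
2. ∠JKR = 65°  [R on ray KM]
3. ∠KJR = 49°  [△JKR]

∠KJR = 49°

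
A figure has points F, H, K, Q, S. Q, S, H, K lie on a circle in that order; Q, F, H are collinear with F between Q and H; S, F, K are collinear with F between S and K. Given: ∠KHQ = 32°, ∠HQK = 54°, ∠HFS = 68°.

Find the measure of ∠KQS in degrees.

∠KQS = 90°

1. ∠KSQ = 32°  [same arc QK]
2. ∠KFQ = 68°  [vertical angles at F]
3. ∠QKS = 58°  [△QFK]
4. ∠KQS = 90°  [△QSK]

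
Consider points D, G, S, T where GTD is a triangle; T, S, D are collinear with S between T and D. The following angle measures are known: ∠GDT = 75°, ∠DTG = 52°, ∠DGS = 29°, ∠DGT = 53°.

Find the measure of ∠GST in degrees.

∠GST = 104°

1. ∠GDS = 75°  [S on ray DT]
2. ∠DSG = 76°  [△GSD]
3. ∠GST = 104°  [linear pair at S on TD]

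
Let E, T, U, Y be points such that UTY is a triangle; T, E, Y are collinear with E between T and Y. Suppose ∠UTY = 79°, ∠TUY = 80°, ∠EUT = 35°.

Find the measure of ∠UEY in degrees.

∠UEY = 114°

1. ∠ETU = 79°  [E on ray TY]
2. ∠TEU = 66°  [△UTE]
3. ∠UEY = 114°  [linear pair at E on TY]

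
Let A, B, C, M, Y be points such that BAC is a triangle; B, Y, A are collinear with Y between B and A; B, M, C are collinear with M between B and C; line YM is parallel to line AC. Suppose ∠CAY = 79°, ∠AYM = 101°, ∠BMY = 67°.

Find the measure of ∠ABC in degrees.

∠ABC = 34°

1. ∠BAC = 79°  [Y on ray AB]
2. ∠ACB = 67°  [YM∥AC, corresponding at M]
3. ∠ABC = 34°  [△BAC]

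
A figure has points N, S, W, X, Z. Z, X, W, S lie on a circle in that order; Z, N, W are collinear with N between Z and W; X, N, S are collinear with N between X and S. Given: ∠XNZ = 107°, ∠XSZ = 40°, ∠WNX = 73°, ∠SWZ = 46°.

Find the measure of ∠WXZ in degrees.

1. ∠XWZ = 40°  [same arc ZX]
2. ∠SXZ = 46°  [same arc ZS]
3. ∠WZX = 27°  [△ZNX]
4. ∠WXZ = 113°  [△ZXW]

∠WXZ = 113°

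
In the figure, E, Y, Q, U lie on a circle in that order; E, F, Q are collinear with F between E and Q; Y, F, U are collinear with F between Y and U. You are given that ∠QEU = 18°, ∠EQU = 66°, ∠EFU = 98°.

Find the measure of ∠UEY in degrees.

∠UEY = 50°

1. ∠EUY = 64°  [△EFU]
2. ∠EYU = 66°  [same arc EU]
3. ∠UEY = 50°  [△EYU]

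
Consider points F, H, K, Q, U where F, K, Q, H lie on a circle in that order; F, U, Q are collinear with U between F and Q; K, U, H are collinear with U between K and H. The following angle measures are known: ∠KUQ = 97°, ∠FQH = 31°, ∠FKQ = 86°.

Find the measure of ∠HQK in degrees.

∠HQK = 59°

1. ∠FUH = 97°  [vertical angles at U]
2. ∠FHQ = 94°  [cyclic FKQH, opposite ∠K+∠H]
3. ∠HUQ = 83°  [linear pair at U on FQ]
4. ∠HFQ = 55°  [△FQH]
5. ∠KHQ = 66°  [△QUH]
6. ∠HKQ = 55°  [same arc QH]
7. ∠HQK = 59°  [△KQH]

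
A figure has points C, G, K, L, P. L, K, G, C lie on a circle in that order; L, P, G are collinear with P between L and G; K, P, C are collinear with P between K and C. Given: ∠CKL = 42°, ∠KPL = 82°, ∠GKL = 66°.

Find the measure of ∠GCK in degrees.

1. ∠CGL = 42°  [same arc LC]
2. ∠CPG = 82°  [vertical angles at P]
3. ∠GCK = 56°  [△GPC]

∠GCK = 56°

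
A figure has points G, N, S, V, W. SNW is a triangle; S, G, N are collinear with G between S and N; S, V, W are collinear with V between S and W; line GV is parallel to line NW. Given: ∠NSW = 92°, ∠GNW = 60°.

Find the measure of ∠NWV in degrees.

∠NWV = 28°

1. ∠SNW = 60°  [G on ray NS]
2. ∠NWS = 28°  [△SNW]
3. ∠NWV = 28°  [V on ray WS]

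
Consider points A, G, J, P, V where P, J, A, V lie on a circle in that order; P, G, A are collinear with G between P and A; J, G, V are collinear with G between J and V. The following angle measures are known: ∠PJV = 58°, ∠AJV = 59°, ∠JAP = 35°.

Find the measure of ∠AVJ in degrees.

∠AVJ = 28°

1. ∠PAV = 58°  [same arc PV]
2. ∠APV = 59°  [same arc AV]
3. ∠JVP = 35°  [same arc PJ]
4. ∠PGV = 86°  [△PGV]
5. ∠AGV = 94°  [linear pair at G on PA]
6. ∠AVJ = 28°  [△AGV]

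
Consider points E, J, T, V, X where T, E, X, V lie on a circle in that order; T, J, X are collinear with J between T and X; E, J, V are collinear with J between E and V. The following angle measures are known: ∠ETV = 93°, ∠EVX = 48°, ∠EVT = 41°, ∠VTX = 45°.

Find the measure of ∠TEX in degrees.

1. ∠ETX = 48°  [same arc EX]
2. ∠EXT = 41°  [same arc TE]
3. ∠TEX = 91°  [△TEX]

∠TEX = 91°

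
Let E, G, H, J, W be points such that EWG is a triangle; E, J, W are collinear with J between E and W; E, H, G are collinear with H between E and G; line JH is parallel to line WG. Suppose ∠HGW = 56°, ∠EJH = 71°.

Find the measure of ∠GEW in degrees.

∠GEW = 53°

1. ∠EGW = 56°  [H on ray GE]
2. ∠EWG = 71°  [JH∥WG, corresponding at J]
3. ∠GEW = 53°  [△EWG]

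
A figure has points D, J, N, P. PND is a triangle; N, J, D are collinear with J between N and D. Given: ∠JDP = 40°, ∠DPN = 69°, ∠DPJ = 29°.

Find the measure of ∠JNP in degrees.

1. ∠NDP = 40°  [J on ray DN]
2. ∠DNP = 71°  [△PND]
3. ∠JNP = 71°  [J on ray ND]

∠JNP = 71°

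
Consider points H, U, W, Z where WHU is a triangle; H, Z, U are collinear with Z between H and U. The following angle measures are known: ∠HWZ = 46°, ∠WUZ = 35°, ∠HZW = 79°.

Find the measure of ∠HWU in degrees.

∠HWU = 90°

1. ∠WHZ = 55°  [△WHZ]
2. ∠HUW = 35°  [Z on ray UH]
3. ∠UHW = 55°  [Z on ray HU]
4. ∠HWU = 90°  [△WHU]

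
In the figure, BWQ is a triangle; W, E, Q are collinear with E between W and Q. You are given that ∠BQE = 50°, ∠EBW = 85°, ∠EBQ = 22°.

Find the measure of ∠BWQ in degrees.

1. ∠BEQ = 108°  [△BEQ]
2. ∠BEW = 72°  [linear pair at E on WQ]
3. ∠BWE = 23°  [△BWE]
4. ∠BWQ = 23°  [E on ray WQ]

∠BWQ = 23°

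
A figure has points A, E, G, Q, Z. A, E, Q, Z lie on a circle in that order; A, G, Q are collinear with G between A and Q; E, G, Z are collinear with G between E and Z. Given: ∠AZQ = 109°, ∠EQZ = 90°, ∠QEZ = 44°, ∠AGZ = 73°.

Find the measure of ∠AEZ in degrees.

∠AEZ = 27°

1. ∠EAZ = 90°  [cyclic AEQZ, opposite ∠A+∠Q]
2. ∠QAZ = 44°  [same arc QZ]
3. ∠AZE = 63°  [△AGZ]
4. ∠AEZ = 27°  [△AEZ]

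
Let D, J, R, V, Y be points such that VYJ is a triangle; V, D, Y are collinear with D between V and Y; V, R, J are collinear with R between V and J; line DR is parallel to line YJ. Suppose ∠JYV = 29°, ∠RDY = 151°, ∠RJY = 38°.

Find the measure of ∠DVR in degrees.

1. ∠VJY = 38°  [R on ray JV]
2. ∠JVY = 113°  [△VYJ]
3. ∠DVR = 113°  [D on VY, R on VJ]

∠DVR = 113°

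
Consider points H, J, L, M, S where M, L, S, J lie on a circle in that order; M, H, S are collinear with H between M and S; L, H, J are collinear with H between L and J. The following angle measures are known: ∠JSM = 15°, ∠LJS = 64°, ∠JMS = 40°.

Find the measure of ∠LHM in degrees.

1. ∠JLM = 15°  [same arc MJ]
2. ∠LMS = 64°  [same arc LS]
3. ∠LHM = 101°  [△MHL]

∠LHM = 101°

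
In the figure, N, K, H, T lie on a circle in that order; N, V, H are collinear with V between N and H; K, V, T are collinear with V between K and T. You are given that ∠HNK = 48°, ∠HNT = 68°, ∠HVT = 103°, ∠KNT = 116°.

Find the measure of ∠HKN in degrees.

∠HKN = 97°

1. ∠HTK = 48°  [same arc KH]
2. ∠NHT = 29°  [△HVT]
3. ∠HTN = 83°  [△NHT]
4. ∠HKN = 97°  [cyclic NKHT, opposite ∠K+∠T]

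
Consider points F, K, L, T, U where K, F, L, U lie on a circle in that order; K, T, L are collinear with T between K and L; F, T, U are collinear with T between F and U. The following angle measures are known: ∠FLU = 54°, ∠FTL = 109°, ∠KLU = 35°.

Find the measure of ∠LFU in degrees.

∠LFU = 52°

1. ∠FKU = 126°  [cyclic KFLU, opposite ∠K+∠L]
2. ∠KTU = 109°  [vertical angles at T]
3. ∠KFU = 35°  [same arc KU]
4. ∠FUK = 19°  [△KFU]
5. ∠LKU = 52°  [△KTU]
6. ∠LFU = 52°  [same arc LU]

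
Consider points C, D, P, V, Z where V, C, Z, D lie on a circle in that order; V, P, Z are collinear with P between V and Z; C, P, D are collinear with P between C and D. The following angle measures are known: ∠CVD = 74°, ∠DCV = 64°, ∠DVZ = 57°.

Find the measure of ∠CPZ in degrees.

1. ∠CDV = 42°  [△VCD]
2. ∠DCZ = 57°  [same arc ZD]
3. ∠CZV = 42°  [same arc VC]
4. ∠CPZ = 81°  [△CPZ]

∠CPZ = 81°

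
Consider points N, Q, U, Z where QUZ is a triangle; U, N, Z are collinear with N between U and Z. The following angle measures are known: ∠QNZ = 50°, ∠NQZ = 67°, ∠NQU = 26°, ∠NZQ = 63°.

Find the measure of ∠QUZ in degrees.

1. ∠QNU = 130°  [linear pair at N on UZ]
2. ∠NUQ = 24°  [△QUN]
3. ∠QUZ = 24°  [N on ray UZ]

∠QUZ = 24°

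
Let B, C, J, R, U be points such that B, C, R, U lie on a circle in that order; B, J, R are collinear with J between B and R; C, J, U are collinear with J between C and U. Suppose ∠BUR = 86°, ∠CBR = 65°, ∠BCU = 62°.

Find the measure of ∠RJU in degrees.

∠RJU = 53°

1. ∠CUR = 65°  [same arc CR]
2. ∠BRU = 62°  [same arc BU]
3. ∠RJU = 53°  [△RJU]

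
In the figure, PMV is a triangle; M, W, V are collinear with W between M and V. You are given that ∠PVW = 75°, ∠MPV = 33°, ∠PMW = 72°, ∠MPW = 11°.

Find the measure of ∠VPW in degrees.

∠VPW = 22°

1. ∠MWP = 97°  [△PMW]
2. ∠PWV = 83°  [linear pair at W on MV]
3. ∠VPW = 22°  [△PWV]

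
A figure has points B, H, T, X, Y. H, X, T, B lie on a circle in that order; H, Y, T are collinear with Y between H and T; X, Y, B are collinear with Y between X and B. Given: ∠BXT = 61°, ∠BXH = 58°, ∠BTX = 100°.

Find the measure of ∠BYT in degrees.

1. ∠TBX = 19°  [△XTB]
2. ∠BTH = 58°  [same arc HB]
3. ∠BYT = 103°  [△TYB]

∠BYT = 103°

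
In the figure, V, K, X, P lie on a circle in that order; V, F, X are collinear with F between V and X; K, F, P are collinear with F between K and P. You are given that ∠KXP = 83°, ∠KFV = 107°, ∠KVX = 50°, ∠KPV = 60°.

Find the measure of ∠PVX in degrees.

∠PVX = 47°

1. ∠PFX = 107°  [vertical angles at F]
2. ∠PFV = 73°  [linear pair at F on VX]
3. ∠PVX = 47°  [△VFP]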